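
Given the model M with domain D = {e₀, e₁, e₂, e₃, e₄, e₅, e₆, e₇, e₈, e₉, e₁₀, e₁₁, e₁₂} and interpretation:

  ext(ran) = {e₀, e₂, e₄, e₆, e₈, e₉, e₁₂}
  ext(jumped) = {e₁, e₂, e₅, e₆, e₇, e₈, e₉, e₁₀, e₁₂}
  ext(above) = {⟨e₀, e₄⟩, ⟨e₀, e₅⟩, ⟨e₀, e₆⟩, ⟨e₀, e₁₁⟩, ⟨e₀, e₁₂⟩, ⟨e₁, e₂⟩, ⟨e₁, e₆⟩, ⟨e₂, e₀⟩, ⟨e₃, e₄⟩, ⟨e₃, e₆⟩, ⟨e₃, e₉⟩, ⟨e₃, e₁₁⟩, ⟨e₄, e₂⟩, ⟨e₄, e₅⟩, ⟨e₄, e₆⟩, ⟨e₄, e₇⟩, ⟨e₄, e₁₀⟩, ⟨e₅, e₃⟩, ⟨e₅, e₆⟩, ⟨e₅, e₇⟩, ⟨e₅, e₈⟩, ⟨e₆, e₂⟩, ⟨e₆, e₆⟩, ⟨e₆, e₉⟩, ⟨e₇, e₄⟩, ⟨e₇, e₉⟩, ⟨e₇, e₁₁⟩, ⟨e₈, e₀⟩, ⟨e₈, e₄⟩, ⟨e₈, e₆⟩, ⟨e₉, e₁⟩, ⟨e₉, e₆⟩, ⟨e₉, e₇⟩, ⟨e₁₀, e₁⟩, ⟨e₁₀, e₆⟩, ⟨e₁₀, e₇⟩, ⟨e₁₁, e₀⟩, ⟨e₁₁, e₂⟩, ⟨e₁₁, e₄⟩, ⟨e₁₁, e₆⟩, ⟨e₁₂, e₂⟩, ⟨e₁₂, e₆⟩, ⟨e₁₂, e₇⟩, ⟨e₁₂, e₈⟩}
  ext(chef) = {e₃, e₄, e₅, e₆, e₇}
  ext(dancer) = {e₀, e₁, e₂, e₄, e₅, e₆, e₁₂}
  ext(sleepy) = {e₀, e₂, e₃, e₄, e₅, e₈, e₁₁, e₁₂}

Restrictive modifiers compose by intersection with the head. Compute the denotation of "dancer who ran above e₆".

⟦who ran⟧ = ⟦ran⟧ = {e₀, e₂, e₄, e₆, e₈, e₉, e₁₂}
⟦above e₆⟧ = {x : ⟨x, e₆⟩ ∈ ⟦above⟧} = {e₀, e₁, e₃, e₄, e₅, e₆, e₈, e₉, e₁₀, e₁₁, e₁₂}
⟦dancer⟧ = {e₀, e₁, e₂, e₄, e₅, e₆, e₁₂}
… ∩ ⟦who ran⟧ = {e₀, e₁, e₂, e₄, e₅, e₆, e₁₂} ∩ {e₀, e₂, e₄, e₆, e₈, e₉, e₁₂} = {e₀, e₂, e₄, e₆, e₁₂}
… ∩ ⟦above e₆⟧ = {e₀, e₂, e₄, e₆, e₁₂} ∩ {e₀, e₁, e₃, e₄, e₅, e₆, e₈, e₉, e₁₀, e₁₁, e₁₂} = {e₀, e₄, e₆, e₁₂}
So ⟦dancer who ran above e₆⟧ = {e₀, e₄, e₆, e₁₂}.

{e₀, e₄, e₆, e₁₂}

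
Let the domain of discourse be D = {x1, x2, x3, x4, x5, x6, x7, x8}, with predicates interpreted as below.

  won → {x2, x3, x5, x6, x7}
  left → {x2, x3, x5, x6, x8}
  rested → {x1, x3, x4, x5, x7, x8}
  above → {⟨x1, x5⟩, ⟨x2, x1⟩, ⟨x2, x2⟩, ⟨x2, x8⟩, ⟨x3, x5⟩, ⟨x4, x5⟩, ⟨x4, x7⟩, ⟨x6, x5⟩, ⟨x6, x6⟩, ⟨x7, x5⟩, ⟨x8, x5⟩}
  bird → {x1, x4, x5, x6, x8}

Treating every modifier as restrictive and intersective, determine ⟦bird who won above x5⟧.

{x6}

⟦who won⟧ = ⟦won⟧ = {x2, x3, x5, x6, x7}
⟦above x5⟧ = {x : ⟨x, x5⟩ ∈ ⟦above⟧} = {x1, x3, x4, x6, x7, x8}
⟦bird⟧ = {x1, x4, x5, x6, x8}
… ∩ ⟦who won⟧ = {x1, x4, x5, x6, x8} ∩ {x2, x3, x5, x6, x7} = {x5, x6}
… ∩ ⟦above x5⟧ = {x5, x6} ∩ {x1, x3, x4, x6, x7, x8} = {x6}
So ⟦bird who won above x5⟧ = {x6}.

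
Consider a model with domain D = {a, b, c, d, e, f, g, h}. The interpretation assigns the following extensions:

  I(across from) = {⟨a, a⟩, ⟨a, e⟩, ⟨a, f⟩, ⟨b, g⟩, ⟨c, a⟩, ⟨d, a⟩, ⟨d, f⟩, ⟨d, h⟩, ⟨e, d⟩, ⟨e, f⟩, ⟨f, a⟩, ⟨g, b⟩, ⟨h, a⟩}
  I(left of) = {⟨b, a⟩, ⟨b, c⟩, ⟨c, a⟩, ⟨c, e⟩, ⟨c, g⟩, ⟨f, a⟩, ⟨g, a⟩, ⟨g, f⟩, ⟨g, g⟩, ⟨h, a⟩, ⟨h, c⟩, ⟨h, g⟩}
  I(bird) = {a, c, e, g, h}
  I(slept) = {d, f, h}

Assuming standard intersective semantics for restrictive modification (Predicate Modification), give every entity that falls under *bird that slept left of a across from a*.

{h}

⟦that slept⟧ = ⟦slept⟧ = {d, f, h}
⟦left of a⟧ = {x : ⟨x, a⟩ ∈ ⟦left of⟧} = {b, c, f, g, h}
⟦across from a⟧ = {x : ⟨x, a⟩ ∈ ⟦across from⟧} = {a, c, d, f, h}
⟦bird⟧ = {a, c, e, g, h}
… ∩ ⟦that slept⟧ = {a, c, e, g, h} ∩ {d, f, h} = {h}
… ∩ ⟦left of a⟧ = {h} ∩ {b, c, f, g, h} = {h}
… ∩ ⟦across from a⟧ = {h} ∩ {a, c, d, f, h} = {h}
So ⟦bird that slept left of a across from a⟧ = {h}.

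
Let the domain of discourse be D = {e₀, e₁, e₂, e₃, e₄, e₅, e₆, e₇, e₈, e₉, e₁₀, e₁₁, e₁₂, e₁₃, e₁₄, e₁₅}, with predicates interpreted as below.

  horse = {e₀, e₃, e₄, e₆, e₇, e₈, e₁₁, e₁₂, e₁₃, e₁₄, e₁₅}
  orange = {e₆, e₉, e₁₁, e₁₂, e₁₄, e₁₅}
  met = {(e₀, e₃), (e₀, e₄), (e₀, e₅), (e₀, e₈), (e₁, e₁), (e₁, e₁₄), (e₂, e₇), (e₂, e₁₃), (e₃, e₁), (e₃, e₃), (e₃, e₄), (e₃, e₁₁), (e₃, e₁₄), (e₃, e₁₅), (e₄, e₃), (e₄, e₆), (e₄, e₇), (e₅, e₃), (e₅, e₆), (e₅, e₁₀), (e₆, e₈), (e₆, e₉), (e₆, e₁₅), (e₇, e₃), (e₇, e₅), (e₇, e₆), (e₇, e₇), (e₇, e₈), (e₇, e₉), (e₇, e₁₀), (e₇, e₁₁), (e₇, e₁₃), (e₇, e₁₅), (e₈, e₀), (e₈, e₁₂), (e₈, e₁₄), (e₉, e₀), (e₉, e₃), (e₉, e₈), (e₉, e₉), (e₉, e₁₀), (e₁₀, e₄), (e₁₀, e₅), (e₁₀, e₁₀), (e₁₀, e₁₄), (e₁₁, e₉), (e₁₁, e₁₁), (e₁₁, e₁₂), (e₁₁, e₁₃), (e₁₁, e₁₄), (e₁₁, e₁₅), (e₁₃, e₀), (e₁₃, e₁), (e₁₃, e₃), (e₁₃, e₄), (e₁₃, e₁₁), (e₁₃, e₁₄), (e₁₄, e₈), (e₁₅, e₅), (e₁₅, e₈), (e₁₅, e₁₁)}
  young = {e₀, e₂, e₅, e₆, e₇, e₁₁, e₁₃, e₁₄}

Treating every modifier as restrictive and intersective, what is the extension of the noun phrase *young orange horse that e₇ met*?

{e₆, e₁₁}

⟦that e₇ met⟧ = {x : ⟨e₇, x⟩ ∈ ⟦met⟧} = {e₃, e₅, e₆, e₇, e₈, e₉, e₁₀, e₁₁, e₁₃, e₁₅}
⟦horse⟧ = {e₀, e₃, e₄, e₆, e₇, e₈, e₁₁, e₁₂, e₁₃, e₁₄, e₁₅}
… ∩ ⟦that e₇ met⟧ = {e₀, e₃, e₄, e₆, e₇, e₈, e₁₁, e₁₂, e₁₃, e₁₄, e₁₅} ∩ {e₃, e₅, e₆, e₇, e₈, e₉, e₁₀, e₁₁, e₁₃, e₁₅} = {e₃, e₆, e₇, e₈, e₁₁, e₁₃, e₁₅}
… ∩ ⟦young⟧ = {e₃, e₆, e₇, e₈, e₁₁, e₁₃, e₁₅} ∩ {e₀, e₂, e₅, e₆, e₇, e₁₁, e₁₃, e₁₄} = {e₆, e₇, e₁₁, e₁₃}
… ∩ ⟦orange⟧ = {e₆, e₇, e₁₁, e₁₃} ∩ {e₆, e₉, e₁₁, e₁₂, e₁₄, e₁₅} = {e₆, e₁₁}
So ⟦young orange horse that e₇ met⟧ = {e₆, e₁₁}.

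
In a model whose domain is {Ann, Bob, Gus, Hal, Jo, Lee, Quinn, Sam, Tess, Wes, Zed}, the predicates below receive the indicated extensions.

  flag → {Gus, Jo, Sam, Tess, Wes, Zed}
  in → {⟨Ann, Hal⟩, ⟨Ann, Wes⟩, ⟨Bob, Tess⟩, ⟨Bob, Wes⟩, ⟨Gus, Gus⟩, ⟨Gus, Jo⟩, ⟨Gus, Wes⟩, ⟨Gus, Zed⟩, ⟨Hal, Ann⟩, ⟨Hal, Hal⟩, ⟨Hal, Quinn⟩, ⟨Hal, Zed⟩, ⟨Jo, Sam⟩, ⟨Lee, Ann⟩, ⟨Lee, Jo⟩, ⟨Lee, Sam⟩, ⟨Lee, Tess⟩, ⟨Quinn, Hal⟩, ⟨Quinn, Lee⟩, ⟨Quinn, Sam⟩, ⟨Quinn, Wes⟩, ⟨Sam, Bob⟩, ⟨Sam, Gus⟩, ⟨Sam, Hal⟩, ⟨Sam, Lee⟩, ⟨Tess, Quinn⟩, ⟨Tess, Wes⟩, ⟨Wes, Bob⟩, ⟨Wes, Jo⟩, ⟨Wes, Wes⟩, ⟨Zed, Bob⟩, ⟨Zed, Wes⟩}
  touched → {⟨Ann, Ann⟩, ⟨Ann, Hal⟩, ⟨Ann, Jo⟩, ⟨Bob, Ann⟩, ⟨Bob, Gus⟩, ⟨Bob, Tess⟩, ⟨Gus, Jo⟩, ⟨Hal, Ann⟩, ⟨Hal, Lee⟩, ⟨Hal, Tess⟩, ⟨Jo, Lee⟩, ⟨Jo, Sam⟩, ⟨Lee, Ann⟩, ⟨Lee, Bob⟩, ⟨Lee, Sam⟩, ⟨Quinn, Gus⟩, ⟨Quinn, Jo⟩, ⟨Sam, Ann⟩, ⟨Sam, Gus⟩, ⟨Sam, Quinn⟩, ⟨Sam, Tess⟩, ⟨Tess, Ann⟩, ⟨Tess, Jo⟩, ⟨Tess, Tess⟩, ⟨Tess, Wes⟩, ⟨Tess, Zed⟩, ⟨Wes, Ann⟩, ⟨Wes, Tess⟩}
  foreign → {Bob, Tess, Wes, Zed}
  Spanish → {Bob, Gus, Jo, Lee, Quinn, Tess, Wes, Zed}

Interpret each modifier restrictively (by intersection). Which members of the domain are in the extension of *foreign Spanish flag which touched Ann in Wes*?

⟦which touched Ann⟧ = {x : ⟨x, Ann⟩ ∈ ⟦touched⟧} = {Ann, Bob, Hal, Lee, Sam, Tess, Wes}
⟦in Wes⟧ = {x : ⟨x, Wes⟩ ∈ ⟦in⟧} = {Ann, Bob, Gus, Quinn, Tess, Wes, Zed}
⟦flag⟧ = {Gus, Jo, Sam, Tess, Wes, Zed}
… ∩ ⟦which touched Ann⟧ = {Gus, Jo, Sam, Tess, Wes, Zed} ∩ {Ann, Bob, Hal, Lee, Sam, Tess, Wes} = {Sam, Tess, Wes}
… ∩ ⟦in Wes⟧ = {Sam, Tess, Wes} ∩ {Ann, Bob, Gus, Quinn, Tess, Wes, Zed} = {Tess, Wes}
… ∩ ⟦foreign⟧ = {Tess, Wes} ∩ {Bob, Tess, Wes, Zed} = {Tess, Wes}
… ∩ ⟦Spanish⟧ = {Tess, Wes} ∩ {Bob, Gus, Jo, Lee, Quinn, Tess, Wes, Zed} = {Tess, Wes}
So ⟦foreign Spanish flag which touched Ann in Wes⟧ = {Tess, Wes}.

{Tess, Wes}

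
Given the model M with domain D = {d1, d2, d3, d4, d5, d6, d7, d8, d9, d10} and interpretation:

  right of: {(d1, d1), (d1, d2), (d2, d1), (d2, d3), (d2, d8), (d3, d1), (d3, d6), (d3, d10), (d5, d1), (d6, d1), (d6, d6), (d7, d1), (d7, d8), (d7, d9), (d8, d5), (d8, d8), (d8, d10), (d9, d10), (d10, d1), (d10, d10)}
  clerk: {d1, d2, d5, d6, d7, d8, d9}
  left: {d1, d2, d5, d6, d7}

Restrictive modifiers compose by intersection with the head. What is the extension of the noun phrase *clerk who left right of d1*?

⟦who left⟧ = ⟦left⟧ = {d1, d2, d5, d6, d7}
⟦right of d1⟧ = {x : ⟨x, d1⟩ ∈ ⟦right of⟧} = {d1, d2, d3, d5, d6, d7, d10}
⟦clerk⟧ = {d1, d2, d5, d6, d7, d8, d9}
… ∩ ⟦who left⟧ = {d1, d2, d5, d6, d7, d8, d9} ∩ {d1, d2, d5, d6, d7} = {d1, d2, d5, d6, d7}
… ∩ ⟦right of d1⟧ = {d1, d2, d5, d6, d7} ∩ {d1, d2, d3, d5, d6, d7, d10} = {d1, d2, d5, d6, d7}
So ⟦clerk who left right of d1⟧ = {d1, d2, d5, d6, d7}.

{d1, d2, d5, d6, d7}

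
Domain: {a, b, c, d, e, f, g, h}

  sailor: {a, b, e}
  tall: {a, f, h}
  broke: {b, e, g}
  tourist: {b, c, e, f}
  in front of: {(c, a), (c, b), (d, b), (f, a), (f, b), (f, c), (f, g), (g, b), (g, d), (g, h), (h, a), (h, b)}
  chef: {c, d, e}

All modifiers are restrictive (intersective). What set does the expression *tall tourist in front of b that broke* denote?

⟦in front of b⟧ = {x : ⟨x, b⟩ ∈ ⟦in front of⟧} = {c, d, f, g, h}
⟦that broke⟧ = ⟦broke⟧ = {b, e, g}
⟦tourist⟧ = {b, c, e, f}
… ∩ ⟦in front of b⟧ = {b, c, e, f} ∩ {c, d, f, g, h} = {c, f}
… ∩ ⟦that broke⟧ = {c, f} ∩ {b, e, g} = ∅
… ∩ ⟦tall⟧ = ∅ ∩ {a, f, h} = ∅
So ⟦tall tourist in front of b that broke⟧ = { }.

{ }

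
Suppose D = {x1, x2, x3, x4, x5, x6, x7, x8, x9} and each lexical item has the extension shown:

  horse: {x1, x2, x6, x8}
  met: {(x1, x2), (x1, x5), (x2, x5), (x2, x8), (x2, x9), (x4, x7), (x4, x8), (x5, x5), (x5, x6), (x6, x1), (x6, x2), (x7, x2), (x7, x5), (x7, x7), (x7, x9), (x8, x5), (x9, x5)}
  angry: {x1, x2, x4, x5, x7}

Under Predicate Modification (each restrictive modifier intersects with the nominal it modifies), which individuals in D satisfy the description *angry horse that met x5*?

⟦that met x5⟧ = {x : ⟨x, x5⟩ ∈ ⟦met⟧} = {x1, x2, x5, x7, x8, x9}
⟦horse⟧ = {x1, x2, x6, x8}
… ∩ ⟦that met x5⟧ = {x1, x2, x6, x8} ∩ {x1, x2, x5, x7, x8, x9} = {x1, x2, x8}
… ∩ ⟦angry⟧ = {x1, x2, x8} ∩ {x1, x2, x4, x5, x7} = {x1, x2}
So ⟦angry horse that met x5⟧ = {x1, x2}.

{x1, x2}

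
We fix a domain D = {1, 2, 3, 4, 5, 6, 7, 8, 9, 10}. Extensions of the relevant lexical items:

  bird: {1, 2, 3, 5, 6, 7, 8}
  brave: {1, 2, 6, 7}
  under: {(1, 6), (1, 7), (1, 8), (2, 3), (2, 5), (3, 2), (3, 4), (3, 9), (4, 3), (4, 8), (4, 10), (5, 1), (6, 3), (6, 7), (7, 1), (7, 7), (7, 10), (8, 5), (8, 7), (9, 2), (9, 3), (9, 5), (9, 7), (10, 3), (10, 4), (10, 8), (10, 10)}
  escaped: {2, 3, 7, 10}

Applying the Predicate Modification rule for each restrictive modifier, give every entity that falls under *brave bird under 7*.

⟦under 7⟧ = {x : ⟨x, 7⟩ ∈ ⟦under⟧} = {1, 6, 7, 8, 9}
⟦bird⟧ = {1, 2, 3, 5, 6, 7, 8}
… ∩ ⟦under 7⟧ = {1, 2, 3, 5, 6, 7, 8} ∩ {1, 6, 7, 8, 9} = {1, 6, 7, 8}
… ∩ ⟦brave⟧ = {1, 6, 7, 8} ∩ {1, 2, 6, 7} = {1, 6, 7}
So ⟦brave bird under 7⟧ = {1, 6, 7}.

{1, 6, 7}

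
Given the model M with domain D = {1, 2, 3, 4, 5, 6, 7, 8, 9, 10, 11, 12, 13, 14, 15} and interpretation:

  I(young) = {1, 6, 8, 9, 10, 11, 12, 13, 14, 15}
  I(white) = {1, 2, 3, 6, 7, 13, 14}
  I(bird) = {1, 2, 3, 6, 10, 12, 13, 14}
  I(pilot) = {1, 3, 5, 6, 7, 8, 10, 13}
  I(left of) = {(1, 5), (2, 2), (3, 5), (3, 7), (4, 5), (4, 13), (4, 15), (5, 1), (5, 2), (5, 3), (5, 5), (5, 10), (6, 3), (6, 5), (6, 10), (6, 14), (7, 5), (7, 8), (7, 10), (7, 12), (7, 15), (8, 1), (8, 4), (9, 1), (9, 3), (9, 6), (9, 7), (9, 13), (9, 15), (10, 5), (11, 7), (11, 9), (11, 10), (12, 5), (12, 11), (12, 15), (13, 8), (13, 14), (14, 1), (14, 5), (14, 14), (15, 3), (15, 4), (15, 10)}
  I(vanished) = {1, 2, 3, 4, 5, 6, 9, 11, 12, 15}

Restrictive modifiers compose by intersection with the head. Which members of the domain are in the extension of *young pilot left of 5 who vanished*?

⟦left of 5⟧ = {x : ⟨x, 5⟩ ∈ ⟦left of⟧} = {1, 3, 4, 5, 6, 7, 10, 12, 14}
⟦who vanished⟧ = ⟦vanished⟧ = {1, 2, 3, 4, 5, 6, 9, 11, 12, 15}
⟦pilot⟧ = {1, 3, 5, 6, 7, 8, 10, 13}
… ∩ ⟦left of 5⟧ = {1, 3, 5, 6, 7, 8, 10, 13} ∩ {1, 3, 4, 5, 6, 7, 10, 12, 14} = {1, 3, 5, 6, 7, 10}
… ∩ ⟦who vanished⟧ = {1, 3, 5, 6, 7, 10} ∩ {1, 2, 3, 4, 5, 6, 9, 11, 12, 15} = {1, 3, 5, 6}
… ∩ ⟦young⟧ = {1, 3, 5, 6} ∩ {1, 6, 8, 9, 10, 11, 12, 13, 14, 15} = {1, 6}
So ⟦young pilot left of 5 who vanished⟧ = {1, 6}.

{1, 6}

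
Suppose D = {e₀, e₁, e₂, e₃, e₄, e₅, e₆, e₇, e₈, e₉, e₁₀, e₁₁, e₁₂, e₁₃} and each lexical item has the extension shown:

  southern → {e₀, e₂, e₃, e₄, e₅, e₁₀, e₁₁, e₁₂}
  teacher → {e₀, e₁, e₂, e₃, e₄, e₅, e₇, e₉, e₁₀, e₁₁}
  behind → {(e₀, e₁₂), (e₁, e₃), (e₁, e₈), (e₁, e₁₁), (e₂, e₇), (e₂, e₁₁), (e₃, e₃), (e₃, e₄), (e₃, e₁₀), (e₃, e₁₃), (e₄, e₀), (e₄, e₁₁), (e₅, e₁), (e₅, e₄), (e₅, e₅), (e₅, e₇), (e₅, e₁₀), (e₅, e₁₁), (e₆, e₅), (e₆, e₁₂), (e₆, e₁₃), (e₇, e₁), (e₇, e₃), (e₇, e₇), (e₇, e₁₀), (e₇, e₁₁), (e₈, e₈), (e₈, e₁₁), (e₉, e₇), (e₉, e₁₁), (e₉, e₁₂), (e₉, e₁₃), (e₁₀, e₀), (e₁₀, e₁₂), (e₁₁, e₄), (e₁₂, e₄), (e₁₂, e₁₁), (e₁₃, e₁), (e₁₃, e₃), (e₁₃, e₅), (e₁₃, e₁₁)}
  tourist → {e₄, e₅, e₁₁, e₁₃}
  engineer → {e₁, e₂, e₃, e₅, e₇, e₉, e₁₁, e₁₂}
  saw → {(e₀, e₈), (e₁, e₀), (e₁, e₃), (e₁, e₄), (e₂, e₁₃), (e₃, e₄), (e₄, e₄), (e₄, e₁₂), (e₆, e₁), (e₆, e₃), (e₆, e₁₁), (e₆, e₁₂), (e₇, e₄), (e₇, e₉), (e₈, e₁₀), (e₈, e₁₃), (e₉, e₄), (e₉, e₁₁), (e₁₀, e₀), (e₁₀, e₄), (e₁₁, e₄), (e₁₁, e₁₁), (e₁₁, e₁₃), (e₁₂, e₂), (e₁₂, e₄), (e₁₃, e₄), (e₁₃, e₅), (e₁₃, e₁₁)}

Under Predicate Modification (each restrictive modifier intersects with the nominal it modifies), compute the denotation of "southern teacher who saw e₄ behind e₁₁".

⟦who saw e₄⟧ = {x : ⟨x, e₄⟩ ∈ ⟦saw⟧} = {e₁, e₃, e₄, e₇, e₉, e₁₀, e₁₁, e₁₂, e₁₃}
⟦behind e₁₁⟧ = {x : ⟨x, e₁₁⟩ ∈ ⟦behind⟧} = {e₁, e₂, e₄, e₅, e₇, e₈, e₉, e₁₂, e₁₃}
⟦teacher⟧ = {e₀, e₁, e₂, e₃, e₄, e₅, e₇, e₉, e₁₀, e₁₁}
… ∩ ⟦who saw e₄⟧ = {e₀, e₁, e₂, e₃, e₄, e₅, e₇, e₉, e₁₀, e₁₁} ∩ {e₁, e₃, e₄, e₇, e₉, e₁₀, e₁₁, e₁₂, e₁₃} = {e₁, e₃, e₄, e₇, e₉, e₁₀, e₁₁}
… ∩ ⟦behind e₁₁⟧ = {e₁, e₃, e₄, e₇, e₉, e₁₀, e₁₁} ∩ {e₁, e₂, e₄, e₅, e₇, e₈, e₉, e₁₂, e₁₃} = {e₁, e₄, e₇, e₉}
… ∩ ⟦southern⟧ = {e₁, e₄, e₇, e₉} ∩ {e₀, e₂, e₃, e₄, e₅, e₁₀, e₁₁, e₁₂} = {e₄}
So ⟦southern teacher who saw e₄ behind e₁₁⟧ = {e₄}.

{e₄}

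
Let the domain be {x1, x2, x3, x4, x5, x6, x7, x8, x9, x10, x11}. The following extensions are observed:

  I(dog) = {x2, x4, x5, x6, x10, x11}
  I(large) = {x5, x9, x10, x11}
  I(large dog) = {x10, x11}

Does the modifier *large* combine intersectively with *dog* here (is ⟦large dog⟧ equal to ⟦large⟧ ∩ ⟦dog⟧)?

no

⟦large⟧ ∩ ⟦dog⟧ = {x5, x9, x10, x11} ∩ {x2, x4, x5, x6, x10, x11} = {x5, x10, x11}
Observed ⟦large dog⟧ = {x10, x11}.
These differ, so the modifier is not intersective in this model.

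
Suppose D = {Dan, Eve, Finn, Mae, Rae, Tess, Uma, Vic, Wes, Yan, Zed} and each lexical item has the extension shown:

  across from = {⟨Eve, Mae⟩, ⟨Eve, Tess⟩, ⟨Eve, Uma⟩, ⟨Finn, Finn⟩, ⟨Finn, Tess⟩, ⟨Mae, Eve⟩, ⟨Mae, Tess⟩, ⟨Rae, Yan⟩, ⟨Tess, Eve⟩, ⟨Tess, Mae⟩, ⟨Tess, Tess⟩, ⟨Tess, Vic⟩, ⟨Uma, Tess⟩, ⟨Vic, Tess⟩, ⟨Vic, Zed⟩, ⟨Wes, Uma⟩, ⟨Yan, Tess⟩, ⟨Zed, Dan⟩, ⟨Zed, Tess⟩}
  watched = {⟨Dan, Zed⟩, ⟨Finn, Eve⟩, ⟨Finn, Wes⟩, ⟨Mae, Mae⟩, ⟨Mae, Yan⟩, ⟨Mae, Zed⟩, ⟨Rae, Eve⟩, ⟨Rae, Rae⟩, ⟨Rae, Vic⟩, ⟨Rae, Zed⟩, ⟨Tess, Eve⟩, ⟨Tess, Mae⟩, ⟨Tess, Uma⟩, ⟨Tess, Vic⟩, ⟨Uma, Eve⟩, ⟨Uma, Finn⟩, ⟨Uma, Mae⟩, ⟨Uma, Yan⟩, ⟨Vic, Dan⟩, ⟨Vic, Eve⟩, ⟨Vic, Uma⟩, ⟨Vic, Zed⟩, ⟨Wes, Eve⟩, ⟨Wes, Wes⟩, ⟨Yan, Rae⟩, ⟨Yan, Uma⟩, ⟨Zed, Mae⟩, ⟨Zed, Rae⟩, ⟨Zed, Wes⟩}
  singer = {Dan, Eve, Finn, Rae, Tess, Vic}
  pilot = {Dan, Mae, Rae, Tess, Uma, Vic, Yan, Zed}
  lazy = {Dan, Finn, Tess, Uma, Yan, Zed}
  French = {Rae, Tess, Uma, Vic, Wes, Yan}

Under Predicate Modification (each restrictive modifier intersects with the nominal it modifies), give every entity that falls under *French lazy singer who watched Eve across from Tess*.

⟦who watched Eve⟧ = {x : ⟨x, Eve⟩ ∈ ⟦watched⟧} = {Finn, Rae, Tess, Uma, Vic, Wes}
⟦across from Tess⟧ = {x : ⟨x, Tess⟩ ∈ ⟦across from⟧} = {Eve, Finn, Mae, Tess, Uma, Vic, Yan, Zed}
⟦singer⟧ = {Dan, Eve, Finn, Rae, Tess, Vic}
… ∩ ⟦who watched Eve⟧ = {Dan, Eve, Finn, Rae, Tess, Vic} ∩ {Finn, Rae, Tess, Uma, Vic, Wes} = {Finn, Rae, Tess, Vic}
… ∩ ⟦across from Tess⟧ = {Finn, Rae, Tess, Vic} ∩ {Eve, Finn, Mae, Tess, Uma, Vic, Yan, Zed} = {Finn, Tess, Vic}
… ∩ ⟦French⟧ = {Finn, Tess, Vic} ∩ {Rae, Tess, Uma, Vic, Wes, Yan} = {Tess, Vic}
… ∩ ⟦lazy⟧ = {Tess, Vic} ∩ {Dan, Finn, Tess, Uma, Yan, Zed} = {Tess}
So ⟦French lazy singer who watched Eve across from Tess⟧ = {Tess}.

{Tess}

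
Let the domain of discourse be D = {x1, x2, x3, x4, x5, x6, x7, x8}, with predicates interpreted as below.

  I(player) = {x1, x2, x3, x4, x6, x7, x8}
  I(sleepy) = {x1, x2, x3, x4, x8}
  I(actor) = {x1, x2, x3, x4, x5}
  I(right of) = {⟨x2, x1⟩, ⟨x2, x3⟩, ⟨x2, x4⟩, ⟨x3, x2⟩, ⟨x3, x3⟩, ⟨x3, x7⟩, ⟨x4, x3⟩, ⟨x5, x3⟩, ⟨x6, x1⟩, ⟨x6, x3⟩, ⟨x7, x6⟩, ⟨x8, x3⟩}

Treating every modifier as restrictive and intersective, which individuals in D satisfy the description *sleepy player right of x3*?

{x2, x3, x4, x8}

⟦right of x3⟧ = {x : ⟨x, x3⟩ ∈ ⟦right of⟧} = {x2, x3, x4, x5, x6, x8}
⟦player⟧ = {x1, x2, x3, x4, x6, x7, x8}
… ∩ ⟦right of x3⟧ = {x1, x2, x3, x4, x6, x7, x8} ∩ {x2, x3, x4, x5, x6, x8} = {x2, x3, x4, x6, x8}
… ∩ ⟦sleepy⟧ = {x2, x3, x4, x6, x8} ∩ {x1, x2, x3, x4, x8} = {x2, x3, x4, x8}
So ⟦sleepy player right of x3⟧ = {x2, x3, x4, x8}.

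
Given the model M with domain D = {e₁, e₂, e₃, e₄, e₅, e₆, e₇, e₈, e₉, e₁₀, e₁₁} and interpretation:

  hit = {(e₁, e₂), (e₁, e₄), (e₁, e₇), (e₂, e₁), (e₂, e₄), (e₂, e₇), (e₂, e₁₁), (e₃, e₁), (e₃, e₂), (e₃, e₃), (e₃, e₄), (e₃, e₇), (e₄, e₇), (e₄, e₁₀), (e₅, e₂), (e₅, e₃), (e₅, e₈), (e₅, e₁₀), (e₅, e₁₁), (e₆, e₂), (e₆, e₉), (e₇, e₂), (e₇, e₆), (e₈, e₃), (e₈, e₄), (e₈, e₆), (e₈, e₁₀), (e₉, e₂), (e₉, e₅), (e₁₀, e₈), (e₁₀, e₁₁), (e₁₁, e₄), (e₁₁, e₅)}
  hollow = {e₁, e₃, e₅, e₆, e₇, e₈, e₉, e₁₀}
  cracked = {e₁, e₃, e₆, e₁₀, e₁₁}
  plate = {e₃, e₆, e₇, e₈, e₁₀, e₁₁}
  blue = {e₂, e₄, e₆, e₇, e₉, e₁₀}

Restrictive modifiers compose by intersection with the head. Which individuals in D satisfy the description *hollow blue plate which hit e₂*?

{e₆, e₇}

⟦which hit e₂⟧ = {x : ⟨x, e₂⟩ ∈ ⟦hit⟧} = {e₁, e₃, e₅, e₆, e₇, e₉}
⟦plate⟧ = {e₃, e₆, e₇, e₈, e₁₀, e₁₁}
… ∩ ⟦which hit e₂⟧ = {e₃, e₆, e₇, e₈, e₁₀, e₁₁} ∩ {e₁, e₃, e₅, e₆, e₇, e₉} = {e₃, e₆, e₇}
… ∩ ⟦hollow⟧ = {e₃, e₆, e₇} ∩ {e₁, e₃, e₅, e₆, e₇, e₈, e₉, e₁₀} = {e₃, e₆, e₇}
… ∩ ⟦blue⟧ = {e₃, e₆, e₇} ∩ {e₂, e₄, e₆, e₇, e₉, e₁₀} = {e₆, e₇}
So ⟦hollow blue plate which hit e₂⟧ = {e₆, e₇}.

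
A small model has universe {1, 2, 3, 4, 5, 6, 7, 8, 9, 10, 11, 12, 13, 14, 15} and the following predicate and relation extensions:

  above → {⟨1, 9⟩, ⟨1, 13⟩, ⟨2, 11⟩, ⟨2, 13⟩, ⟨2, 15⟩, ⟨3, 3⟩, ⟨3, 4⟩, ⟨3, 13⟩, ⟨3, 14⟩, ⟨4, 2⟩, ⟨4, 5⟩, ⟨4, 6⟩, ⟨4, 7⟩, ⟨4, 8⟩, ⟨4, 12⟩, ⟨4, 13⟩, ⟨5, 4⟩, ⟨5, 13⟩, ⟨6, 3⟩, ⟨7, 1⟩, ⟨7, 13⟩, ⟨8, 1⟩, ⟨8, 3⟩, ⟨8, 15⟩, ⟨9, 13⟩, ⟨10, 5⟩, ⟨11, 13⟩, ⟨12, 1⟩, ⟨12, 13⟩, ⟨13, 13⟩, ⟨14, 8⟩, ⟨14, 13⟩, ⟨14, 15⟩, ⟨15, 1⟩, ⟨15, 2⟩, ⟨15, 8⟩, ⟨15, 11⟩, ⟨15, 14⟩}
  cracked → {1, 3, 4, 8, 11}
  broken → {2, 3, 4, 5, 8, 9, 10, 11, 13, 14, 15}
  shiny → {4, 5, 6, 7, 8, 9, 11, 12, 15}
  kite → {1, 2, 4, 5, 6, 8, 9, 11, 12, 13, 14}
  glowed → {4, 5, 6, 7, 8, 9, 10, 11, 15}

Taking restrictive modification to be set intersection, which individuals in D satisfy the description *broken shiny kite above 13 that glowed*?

{4, 5, 9, 11}

⟦above 13⟧ = {x : ⟨x, 13⟩ ∈ ⟦above⟧} = {1, 2, 3, 4, 5, 7, 9, 11, 12, 13, 14}
⟦that glowed⟧ = ⟦glowed⟧ = {4, 5, 6, 7, 8, 9, 10, 11, 15}
⟦kite⟧ = {1, 2, 4, 5, 6, 8, 9, 11, 12, 13, 14}
… ∩ ⟦above 13⟧ = {1, 2, 4, 5, 6, 8, 9, 11, 12, 13, 14} ∩ {1, 2, 3, 4, 5, 7, 9, 11, 12, 13, 14} = {1, 2, 4, 5, 9, 11, 12, 13, 14}
… ∩ ⟦that glowed⟧ = {1, 2, 4, 5, 9, 11, 12, 13, 14} ∩ {4, 5, 6, 7, 8, 9, 10, 11, 15} = {4, 5, 9, 11}
… ∩ ⟦broken⟧ = {4, 5, 9, 11} ∩ {2, 3, 4, 5, 8, 9, 10, 11, 13, 14, 15} = {4, 5, 9, 11}
… ∩ ⟦shiny⟧ = {4, 5, 9, 11} ∩ {4, 5, 6, 7, 8, 9, 11, 12, 15} = {4, 5, 9, 11}
So ⟦broken shiny kite above 13 that glowed⟧ = {4, 5, 9, 11}.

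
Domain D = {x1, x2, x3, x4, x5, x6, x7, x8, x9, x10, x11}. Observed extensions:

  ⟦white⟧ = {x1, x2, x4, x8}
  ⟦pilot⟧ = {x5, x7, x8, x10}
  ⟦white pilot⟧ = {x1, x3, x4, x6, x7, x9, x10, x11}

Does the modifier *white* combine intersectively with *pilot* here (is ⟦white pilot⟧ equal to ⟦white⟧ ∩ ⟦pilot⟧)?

no

⟦white⟧ ∩ ⟦pilot⟧ = {x1, x2, x4, x8} ∩ {x5, x7, x8, x10} = {x8}
Observed ⟦white pilot⟧ = {x1, x3, x4, x6, x7, x9, x10, x11}.
These differ, so the modifier is not intersective in this model.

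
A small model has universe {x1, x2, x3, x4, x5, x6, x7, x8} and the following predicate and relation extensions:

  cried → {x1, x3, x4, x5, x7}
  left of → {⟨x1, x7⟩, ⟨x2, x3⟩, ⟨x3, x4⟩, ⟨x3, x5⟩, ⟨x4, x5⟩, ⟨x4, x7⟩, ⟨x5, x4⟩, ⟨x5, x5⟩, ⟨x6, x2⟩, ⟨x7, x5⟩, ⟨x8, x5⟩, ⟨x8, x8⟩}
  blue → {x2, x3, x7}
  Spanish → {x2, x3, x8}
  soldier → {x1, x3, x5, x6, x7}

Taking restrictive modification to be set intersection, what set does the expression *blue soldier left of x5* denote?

{x3, x7}

⟦left of x5⟧ = {x : ⟨x, x5⟩ ∈ ⟦left of⟧} = {x3, x4, x5, x7, x8}
⟦soldier⟧ = {x1, x3, x5, x6, x7}
… ∩ ⟦left of x5⟧ = {x1, x3, x5, x6, x7} ∩ {x3, x4, x5, x7, x8} = {x3, x5, x7}
… ∩ ⟦blue⟧ = {x3, x5, x7} ∩ {x2, x3, x7} = {x3, x7}
So ⟦blue soldier left of x5⟧ = {x3, x7}.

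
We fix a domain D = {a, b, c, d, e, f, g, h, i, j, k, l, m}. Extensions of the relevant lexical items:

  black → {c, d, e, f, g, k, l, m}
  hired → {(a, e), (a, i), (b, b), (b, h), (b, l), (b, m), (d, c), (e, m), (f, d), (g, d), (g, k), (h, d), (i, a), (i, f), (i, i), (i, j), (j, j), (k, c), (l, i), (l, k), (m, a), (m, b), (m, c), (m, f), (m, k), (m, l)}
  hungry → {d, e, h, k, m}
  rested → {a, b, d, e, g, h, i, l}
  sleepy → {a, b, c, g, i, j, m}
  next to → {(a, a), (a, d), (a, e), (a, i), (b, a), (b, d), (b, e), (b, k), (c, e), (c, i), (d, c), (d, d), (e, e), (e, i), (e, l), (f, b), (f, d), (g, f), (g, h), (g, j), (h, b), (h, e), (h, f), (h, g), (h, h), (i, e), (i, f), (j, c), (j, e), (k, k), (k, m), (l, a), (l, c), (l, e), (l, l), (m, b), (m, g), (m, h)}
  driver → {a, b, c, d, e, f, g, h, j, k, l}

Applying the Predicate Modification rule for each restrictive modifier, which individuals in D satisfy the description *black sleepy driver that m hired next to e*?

{c}

⟦that m hired⟧ = {x : ⟨m, x⟩ ∈ ⟦hired⟧} = {a, b, c, f, k, l}
⟦next to e⟧ = {x : ⟨x, e⟩ ∈ ⟦next to⟧} = {a, b, c, e, h, i, j, l}
⟦driver⟧ = {a, b, c, d, e, f, g, h, j, k, l}
… ∩ ⟦that m hired⟧ = {a, b, c, d, e, f, g, h, j, k, l} ∩ {a, b, c, f, k, l} = {a, b, c, f, k, l}
… ∩ ⟦next to e⟧ = {a, b, c, f, k, l} ∩ {a, b, c, e, h, i, j, l} = {a, b, c, l}
… ∩ ⟦black⟧ = {a, b, c, l} ∩ {c, d, e, f, g, k, l, m} = {c, l}
… ∩ ⟦sleepy⟧ = {c, l} ∩ {a, b, c, g, i, j, m} = {c}
So ⟦black sleepy driver that m hired next to e⟧ = {c}.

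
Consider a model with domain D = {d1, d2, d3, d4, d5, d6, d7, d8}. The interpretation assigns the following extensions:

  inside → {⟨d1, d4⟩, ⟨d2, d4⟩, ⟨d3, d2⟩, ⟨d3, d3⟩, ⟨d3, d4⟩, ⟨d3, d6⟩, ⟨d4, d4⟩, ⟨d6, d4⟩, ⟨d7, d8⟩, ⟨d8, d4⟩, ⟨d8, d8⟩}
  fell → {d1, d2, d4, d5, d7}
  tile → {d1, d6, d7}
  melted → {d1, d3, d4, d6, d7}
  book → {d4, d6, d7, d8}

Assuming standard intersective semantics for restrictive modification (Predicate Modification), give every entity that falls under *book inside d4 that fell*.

{d4}

⟦inside d4⟧ = {x : ⟨x, d4⟩ ∈ ⟦inside⟧} = {d1, d2, d3, d4, d6, d8}
⟦that fell⟧ = ⟦fell⟧ = {d1, d2, d4, d5, d7}
⟦book⟧ = {d4, d6, d7, d8}
… ∩ ⟦inside d4⟧ = {d4, d6, d7, d8} ∩ {d1, d2, d3, d4, d6, d8} = {d4, d6, d8}
… ∩ ⟦that fell⟧ = {d4, d6, d8} ∩ {d1, d2, d4, d5, d7} = {d4}
So ⟦book inside d4 that fell⟧ = {d4}.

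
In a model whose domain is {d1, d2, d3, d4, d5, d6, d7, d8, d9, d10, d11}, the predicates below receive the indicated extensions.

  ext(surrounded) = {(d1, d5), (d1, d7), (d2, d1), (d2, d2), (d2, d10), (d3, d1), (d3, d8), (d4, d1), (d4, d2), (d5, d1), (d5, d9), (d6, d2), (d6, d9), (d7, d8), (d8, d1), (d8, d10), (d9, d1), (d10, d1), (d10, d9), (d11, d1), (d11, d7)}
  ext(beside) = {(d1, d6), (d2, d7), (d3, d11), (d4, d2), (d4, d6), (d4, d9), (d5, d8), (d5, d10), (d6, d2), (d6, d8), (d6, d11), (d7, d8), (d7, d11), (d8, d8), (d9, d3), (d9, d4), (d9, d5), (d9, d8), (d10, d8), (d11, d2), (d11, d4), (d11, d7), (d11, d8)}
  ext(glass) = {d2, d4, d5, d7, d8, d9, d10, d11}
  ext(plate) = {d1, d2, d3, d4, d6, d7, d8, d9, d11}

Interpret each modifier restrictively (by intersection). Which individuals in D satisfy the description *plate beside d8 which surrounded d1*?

{d8, d9, d11}

⟦beside d8⟧ = {x : ⟨x, d8⟩ ∈ ⟦beside⟧} = {d5, d6, d7, d8, d9, d10, d11}
⟦which surrounded d1⟧ = {x : ⟨x, d1⟩ ∈ ⟦surrounded⟧} = {d2, d3, d4, d5, d8, d9, d10, d11}
⟦plate⟧ = {d1, d2, d3, d4, d6, d7, d8, d9, d11}
… ∩ ⟦beside d8⟧ = {d1, d2, d3, d4, d6, d7, d8, d9, d11} ∩ {d5, d6, d7, d8, d9, d10, d11} = {d6, d7, d8, d9, d11}
… ∩ ⟦which surrounded d1⟧ = {d6, d7, d8, d9, d11} ∩ {d2, d3, d4, d5, d8, d9, d10, d11} = {d8, d9, d11}
So ⟦plate beside d8 which surrounded d1⟧ = {d8, d9, d11}.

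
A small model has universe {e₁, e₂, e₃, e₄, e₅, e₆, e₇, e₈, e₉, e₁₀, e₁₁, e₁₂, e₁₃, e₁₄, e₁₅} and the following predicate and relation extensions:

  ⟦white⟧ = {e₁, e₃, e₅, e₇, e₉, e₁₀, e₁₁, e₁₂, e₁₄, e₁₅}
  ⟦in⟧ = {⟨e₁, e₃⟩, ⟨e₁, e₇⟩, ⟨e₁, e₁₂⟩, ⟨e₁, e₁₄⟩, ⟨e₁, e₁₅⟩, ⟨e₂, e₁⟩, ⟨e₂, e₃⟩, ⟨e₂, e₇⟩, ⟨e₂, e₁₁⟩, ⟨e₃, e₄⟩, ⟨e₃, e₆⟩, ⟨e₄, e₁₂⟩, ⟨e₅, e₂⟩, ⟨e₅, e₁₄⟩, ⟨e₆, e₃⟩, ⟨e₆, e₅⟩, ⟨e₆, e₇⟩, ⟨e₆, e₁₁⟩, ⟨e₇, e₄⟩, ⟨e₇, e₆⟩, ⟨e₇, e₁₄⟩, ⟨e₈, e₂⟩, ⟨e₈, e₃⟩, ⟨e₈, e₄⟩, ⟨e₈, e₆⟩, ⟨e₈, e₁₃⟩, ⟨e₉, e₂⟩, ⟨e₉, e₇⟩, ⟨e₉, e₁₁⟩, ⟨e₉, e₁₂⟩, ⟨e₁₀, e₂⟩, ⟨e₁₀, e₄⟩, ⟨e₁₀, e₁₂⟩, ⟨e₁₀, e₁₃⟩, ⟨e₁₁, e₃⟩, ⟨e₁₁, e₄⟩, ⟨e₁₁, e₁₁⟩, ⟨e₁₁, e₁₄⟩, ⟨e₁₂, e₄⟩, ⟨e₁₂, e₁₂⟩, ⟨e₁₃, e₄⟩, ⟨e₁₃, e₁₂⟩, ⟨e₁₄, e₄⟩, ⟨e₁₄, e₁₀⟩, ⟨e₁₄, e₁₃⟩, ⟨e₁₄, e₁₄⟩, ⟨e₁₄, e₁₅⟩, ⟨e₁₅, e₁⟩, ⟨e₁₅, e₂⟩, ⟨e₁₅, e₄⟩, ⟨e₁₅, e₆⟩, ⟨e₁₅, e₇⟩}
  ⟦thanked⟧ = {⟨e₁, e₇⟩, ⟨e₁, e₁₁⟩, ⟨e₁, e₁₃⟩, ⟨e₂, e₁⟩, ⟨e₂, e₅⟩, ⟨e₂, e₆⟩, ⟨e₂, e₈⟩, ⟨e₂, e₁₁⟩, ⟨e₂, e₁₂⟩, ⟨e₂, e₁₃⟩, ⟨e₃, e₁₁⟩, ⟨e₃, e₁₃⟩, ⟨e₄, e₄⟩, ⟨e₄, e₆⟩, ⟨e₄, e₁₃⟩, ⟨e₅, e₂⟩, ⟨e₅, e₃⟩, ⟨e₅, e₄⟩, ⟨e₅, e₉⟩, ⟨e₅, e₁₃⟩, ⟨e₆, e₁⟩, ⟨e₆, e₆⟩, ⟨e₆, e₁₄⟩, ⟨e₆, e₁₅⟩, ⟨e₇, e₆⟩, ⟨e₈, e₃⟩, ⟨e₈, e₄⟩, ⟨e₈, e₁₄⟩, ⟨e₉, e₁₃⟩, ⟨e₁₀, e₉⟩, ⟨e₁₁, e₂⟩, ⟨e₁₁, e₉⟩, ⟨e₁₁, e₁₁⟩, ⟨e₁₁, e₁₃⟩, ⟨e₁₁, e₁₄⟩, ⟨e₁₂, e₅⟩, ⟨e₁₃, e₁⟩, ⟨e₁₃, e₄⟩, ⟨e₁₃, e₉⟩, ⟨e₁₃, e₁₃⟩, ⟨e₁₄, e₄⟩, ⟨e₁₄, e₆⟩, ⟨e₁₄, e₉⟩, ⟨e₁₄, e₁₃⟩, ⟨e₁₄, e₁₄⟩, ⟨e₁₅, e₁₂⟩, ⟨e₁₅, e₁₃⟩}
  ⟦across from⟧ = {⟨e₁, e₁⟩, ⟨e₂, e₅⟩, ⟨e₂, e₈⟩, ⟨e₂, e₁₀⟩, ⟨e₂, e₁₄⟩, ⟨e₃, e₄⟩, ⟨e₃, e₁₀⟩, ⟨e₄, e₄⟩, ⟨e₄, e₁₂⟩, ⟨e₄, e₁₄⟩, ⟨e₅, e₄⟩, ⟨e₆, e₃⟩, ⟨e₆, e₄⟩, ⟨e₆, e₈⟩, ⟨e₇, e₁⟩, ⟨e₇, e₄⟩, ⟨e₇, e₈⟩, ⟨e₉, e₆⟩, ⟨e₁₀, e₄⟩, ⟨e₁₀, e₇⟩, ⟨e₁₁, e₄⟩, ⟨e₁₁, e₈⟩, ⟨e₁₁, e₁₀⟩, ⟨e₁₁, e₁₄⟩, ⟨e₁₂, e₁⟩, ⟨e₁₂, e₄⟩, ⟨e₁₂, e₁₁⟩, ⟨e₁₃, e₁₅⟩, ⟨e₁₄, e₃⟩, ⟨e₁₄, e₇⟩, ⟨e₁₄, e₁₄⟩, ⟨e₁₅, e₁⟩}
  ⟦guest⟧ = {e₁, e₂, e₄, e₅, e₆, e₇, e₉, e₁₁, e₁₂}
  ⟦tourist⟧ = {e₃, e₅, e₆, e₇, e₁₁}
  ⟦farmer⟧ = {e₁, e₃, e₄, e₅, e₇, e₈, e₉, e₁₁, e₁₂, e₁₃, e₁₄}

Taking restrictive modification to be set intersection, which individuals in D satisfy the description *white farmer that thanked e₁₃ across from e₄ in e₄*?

⟦that thanked e₁₃⟧ = {x : ⟨x, e₁₃⟩ ∈ ⟦thanked⟧} = {e₁, e₂, e₃, e₄, e₅, e₉, e₁₁, e₁₃, e₁₄, e₁₅}
⟦across from e₄⟧ = {x : ⟨x, e₄⟩ ∈ ⟦across from⟧} = {e₃, e₄, e₅, e₆, e₇, e₁₀, e₁₁, e₁₂}
⟦in e₄⟧ = {x : ⟨x, e₄⟩ ∈ ⟦in⟧} = {e₃, e₇, e₈, e₁₀, e₁₁, e₁₂, e₁₃, e₁₄, e₁₅}
⟦farmer⟧ = {e₁, e₃, e₄, e₅, e₇, e₈, e₉, e₁₁, e₁₂, e₁₃, e₁₄}
… ∩ ⟦that thanked e₁₃⟧ = {e₁, e₃, e₄, e₅, e₇, e₈, e₉, e₁₁, e₁₂, e₁₃, e₁₄} ∩ {e₁, e₂, e₃, e₄, e₅, e₉, e₁₁, e₁₃, e₁₄, e₁₅} = {e₁, e₃, e₄, e₅, e₉, e₁₁, e₁₃, e₁₄}
… ∩ ⟦across from e₄⟧ = {e₁, e₃, e₄, e₅, e₉, e₁₁, e₁₃, e₁₄} ∩ {e₃, e₄, e₅, e₆, e₇, e₁₀, e₁₁, e₁₂} = {e₃, e₄, e₅, e₁₁}
… ∩ ⟦in e₄⟧ = {e₃, e₄, e₅, e₁₁} ∩ {e₃, e₇, e₈, e₁₀, e₁₁, e₁₂, e₁₃, e₁₄, e₁₅} = {e₃, e₁₁}
… ∩ ⟦white⟧ = {e₃, e₁₁} ∩ {e₁, e₃, e₅, e₇, e₉, e₁₀, e₁₁, e₁₂, e₁₄, e₁₅} = {e₃, e₁₁}
So ⟦white farmer that thanked e₁₃ across from e₄ in e₄⟧ = {e₃, e₁₁}.

{e₃, e₁₁}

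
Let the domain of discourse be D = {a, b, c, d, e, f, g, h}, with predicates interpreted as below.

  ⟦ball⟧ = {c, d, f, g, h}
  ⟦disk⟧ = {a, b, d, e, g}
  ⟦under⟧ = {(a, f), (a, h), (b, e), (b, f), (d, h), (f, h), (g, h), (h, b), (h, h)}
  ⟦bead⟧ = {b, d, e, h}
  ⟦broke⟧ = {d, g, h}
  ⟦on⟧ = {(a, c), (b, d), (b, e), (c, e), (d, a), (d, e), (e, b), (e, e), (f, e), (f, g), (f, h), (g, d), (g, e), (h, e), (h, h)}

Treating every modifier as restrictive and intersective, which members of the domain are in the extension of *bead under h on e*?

⟦under h⟧ = {x : ⟨x, h⟩ ∈ ⟦under⟧} = {a, d, f, g, h}
⟦on e⟧ = {x : ⟨x, e⟩ ∈ ⟦on⟧} = {b, c, d, e, f, g, h}
⟦bead⟧ = {b, d, e, h}
… ∩ ⟦under h⟧ = {b, d, e, h} ∩ {a, d, f, g, h} = {d, h}
… ∩ ⟦on e⟧ = {d, h} ∩ {b, c, d, e, f, g, h} = {d, h}
So ⟦bead under h on e⟧ = {d, h}.

{d, h}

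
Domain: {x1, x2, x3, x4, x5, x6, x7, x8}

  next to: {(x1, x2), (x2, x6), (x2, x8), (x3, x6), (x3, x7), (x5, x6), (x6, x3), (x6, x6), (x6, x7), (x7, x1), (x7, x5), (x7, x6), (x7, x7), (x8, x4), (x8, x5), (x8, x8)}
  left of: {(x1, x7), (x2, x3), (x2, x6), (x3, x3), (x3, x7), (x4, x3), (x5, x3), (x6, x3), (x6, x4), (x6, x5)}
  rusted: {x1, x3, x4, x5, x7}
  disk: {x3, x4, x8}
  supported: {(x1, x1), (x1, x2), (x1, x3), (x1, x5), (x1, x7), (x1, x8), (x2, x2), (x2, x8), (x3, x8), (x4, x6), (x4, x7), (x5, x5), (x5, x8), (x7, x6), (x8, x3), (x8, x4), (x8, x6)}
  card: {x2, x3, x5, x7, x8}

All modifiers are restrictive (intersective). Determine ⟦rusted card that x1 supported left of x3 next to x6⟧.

{x3, x5}

⟦that x1 supported⟧ = {x : ⟨x1, x⟩ ∈ ⟦supported⟧} = {x1, x2, x3, x5, x7, x8}
⟦left of x3⟧ = {x : ⟨x, x3⟩ ∈ ⟦left of⟧} = {x2, x3, x4, x5, x6}
⟦next to x6⟧ = {x : ⟨x, x6⟩ ∈ ⟦next to⟧} = {x2, x3, x5, x6, x7}
⟦card⟧ = {x2, x3, x5, x7, x8}
… ∩ ⟦that x1 supported⟧ = {x2, x3, x5, x7, x8} ∩ {x1, x2, x3, x5, x7, x8} = {x2, x3, x5, x7, x8}
… ∩ ⟦left of x3⟧ = {x2, x3, x5, x7, x8} ∩ {x2, x3, x4, x5, x6} = {x2, x3, x5}
… ∩ ⟦next to x6⟧ = {x2, x3, x5} ∩ {x2, x3, x5, x6, x7} = {x2, x3, x5}
… ∩ ⟦rusted⟧ = {x2, x3, x5} ∩ {x1, x3, x4, x5, x7} = {x3, x5}
So ⟦rusted card that x1 supported left of x3 next to x6⟧ = {x3, x5}.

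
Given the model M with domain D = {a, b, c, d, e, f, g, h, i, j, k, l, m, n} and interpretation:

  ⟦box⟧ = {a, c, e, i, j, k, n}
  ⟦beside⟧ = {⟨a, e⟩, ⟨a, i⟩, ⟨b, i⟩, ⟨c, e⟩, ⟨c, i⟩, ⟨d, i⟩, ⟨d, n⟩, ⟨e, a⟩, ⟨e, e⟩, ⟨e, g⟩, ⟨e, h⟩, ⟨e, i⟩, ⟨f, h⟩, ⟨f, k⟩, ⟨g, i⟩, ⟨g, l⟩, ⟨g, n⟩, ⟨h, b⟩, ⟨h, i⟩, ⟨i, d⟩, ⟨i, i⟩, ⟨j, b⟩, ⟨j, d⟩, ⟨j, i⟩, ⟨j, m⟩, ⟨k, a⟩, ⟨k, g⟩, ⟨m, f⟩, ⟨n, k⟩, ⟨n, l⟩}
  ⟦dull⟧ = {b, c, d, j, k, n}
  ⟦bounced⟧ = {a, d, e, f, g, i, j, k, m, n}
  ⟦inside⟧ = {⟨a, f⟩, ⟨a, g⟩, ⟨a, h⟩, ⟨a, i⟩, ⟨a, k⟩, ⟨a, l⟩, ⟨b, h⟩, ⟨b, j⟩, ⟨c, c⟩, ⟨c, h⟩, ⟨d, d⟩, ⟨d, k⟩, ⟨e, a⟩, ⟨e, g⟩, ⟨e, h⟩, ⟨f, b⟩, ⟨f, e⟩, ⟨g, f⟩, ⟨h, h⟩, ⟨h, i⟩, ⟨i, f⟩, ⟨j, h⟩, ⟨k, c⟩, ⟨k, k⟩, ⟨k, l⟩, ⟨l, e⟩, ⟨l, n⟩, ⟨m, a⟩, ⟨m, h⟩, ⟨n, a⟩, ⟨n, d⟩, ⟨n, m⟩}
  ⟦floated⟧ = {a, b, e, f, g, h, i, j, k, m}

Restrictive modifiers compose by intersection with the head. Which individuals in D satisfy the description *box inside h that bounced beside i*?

⟦inside h⟧ = {x : ⟨x, h⟩ ∈ ⟦inside⟧} = {a, b, c, e, h, j, m}
⟦that bounced⟧ = ⟦bounced⟧ = {a, d, e, f, g, i, j, k, m, n}
⟦beside i⟧ = {x : ⟨x, i⟩ ∈ ⟦beside⟧} = {a, b, c, d, e, g, h, i, j}
⟦box⟧ = {a, c, e, i, j, k, n}
… ∩ ⟦inside h⟧ = {a, c, e, i, j, k, n} ∩ {a, b, c, e, h, j, m} = {a, c, e, j}
… ∩ ⟦that bounced⟧ = {a, c, e, j} ∩ {a, d, e, f, g, i, j, k, m, n} = {a, e, j}
… ∩ ⟦beside i⟧ = {a, e, j} ∩ {a, b, c, d, e, g, h, i, j} = {a, e, j}
So ⟦box inside h that bounced beside i⟧ = {a, e, j}.

{a, e, j}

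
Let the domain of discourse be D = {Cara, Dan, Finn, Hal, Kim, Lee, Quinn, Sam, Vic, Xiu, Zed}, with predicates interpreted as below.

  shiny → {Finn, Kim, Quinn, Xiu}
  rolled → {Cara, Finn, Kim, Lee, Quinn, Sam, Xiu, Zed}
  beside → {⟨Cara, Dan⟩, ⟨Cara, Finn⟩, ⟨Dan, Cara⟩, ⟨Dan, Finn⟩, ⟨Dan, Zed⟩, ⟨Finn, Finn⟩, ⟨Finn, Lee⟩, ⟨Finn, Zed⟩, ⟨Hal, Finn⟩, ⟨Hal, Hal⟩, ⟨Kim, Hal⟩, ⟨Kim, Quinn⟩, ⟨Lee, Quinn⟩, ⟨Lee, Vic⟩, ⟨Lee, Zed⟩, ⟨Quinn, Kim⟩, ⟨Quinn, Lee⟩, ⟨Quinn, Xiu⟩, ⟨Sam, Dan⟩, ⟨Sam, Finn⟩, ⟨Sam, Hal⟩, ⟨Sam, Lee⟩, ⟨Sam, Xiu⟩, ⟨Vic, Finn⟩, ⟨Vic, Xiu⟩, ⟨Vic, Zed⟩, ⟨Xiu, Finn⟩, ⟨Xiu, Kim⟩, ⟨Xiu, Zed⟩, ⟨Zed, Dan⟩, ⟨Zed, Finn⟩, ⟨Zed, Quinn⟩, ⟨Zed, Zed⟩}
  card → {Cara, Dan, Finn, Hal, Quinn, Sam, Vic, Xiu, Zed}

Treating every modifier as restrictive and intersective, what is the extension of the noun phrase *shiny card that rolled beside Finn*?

{Finn, Xiu}

⟦that rolled⟧ = ⟦rolled⟧ = {Cara, Finn, Kim, Lee, Quinn, Sam, Xiu, Zed}
⟦beside Finn⟧ = {x : ⟨x, Finn⟩ ∈ ⟦beside⟧} = {Cara, Dan, Finn, Hal, Sam, Vic, Xiu, Zed}
⟦card⟧ = {Cara, Dan, Finn, Hal, Quinn, Sam, Vic, Xiu, Zed}
… ∩ ⟦that rolled⟧ = {Cara, Dan, Finn, Hal, Quinn, Sam, Vic, Xiu, Zed} ∩ {Cara, Finn, Kim, Lee, Quinn, Sam, Xiu, Zed} = {Cara, Finn, Quinn, Sam, Xiu, Zed}
… ∩ ⟦beside Finn⟧ = {Cara, Finn, Quinn, Sam, Xiu, Zed} ∩ {Cara, Dan, Finn, Hal, Sam, Vic, Xiu, Zed} = {Cara, Finn, Sam, Xiu, Zed}
… ∩ ⟦shiny⟧ = {Cara, Finn, Sam, Xiu, Zed} ∩ {Finn, Kim, Quinn, Xiu} = {Finn, Xiu}
So ⟦shiny card that rolled beside Finn⟧ = {Finn, Xiu}.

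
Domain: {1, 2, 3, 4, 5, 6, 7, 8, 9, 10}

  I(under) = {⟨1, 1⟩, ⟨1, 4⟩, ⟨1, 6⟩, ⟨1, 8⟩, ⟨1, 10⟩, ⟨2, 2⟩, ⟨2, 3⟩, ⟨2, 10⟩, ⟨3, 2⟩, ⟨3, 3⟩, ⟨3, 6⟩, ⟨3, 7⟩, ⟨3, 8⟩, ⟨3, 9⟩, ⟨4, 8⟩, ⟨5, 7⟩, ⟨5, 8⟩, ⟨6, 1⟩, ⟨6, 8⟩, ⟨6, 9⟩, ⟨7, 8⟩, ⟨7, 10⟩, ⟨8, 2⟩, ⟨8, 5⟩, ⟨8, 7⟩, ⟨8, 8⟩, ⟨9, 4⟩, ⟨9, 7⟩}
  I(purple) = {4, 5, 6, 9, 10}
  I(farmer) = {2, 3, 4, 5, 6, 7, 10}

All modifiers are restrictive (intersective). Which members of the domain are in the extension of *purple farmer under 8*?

⟦under 8⟧ = {x : ⟨x, 8⟩ ∈ ⟦under⟧} = {1, 3, 4, 5, 6, 7, 8}
⟦farmer⟧ = {2, 3, 4, 5, 6, 7, 10}
… ∩ ⟦under 8⟧ = {2, 3, 4, 5, 6, 7, 10} ∩ {1, 3, 4, 5, 6, 7, 8} = {3, 4, 5, 6, 7}
… ∩ ⟦purple⟧ = {3, 4, 5, 6, 7} ∩ {4, 5, 6, 9, 10} = {4, 5, 6}
So ⟦purple farmer under 8⟧ = {4, 5, 6}.

{4, 5, 6}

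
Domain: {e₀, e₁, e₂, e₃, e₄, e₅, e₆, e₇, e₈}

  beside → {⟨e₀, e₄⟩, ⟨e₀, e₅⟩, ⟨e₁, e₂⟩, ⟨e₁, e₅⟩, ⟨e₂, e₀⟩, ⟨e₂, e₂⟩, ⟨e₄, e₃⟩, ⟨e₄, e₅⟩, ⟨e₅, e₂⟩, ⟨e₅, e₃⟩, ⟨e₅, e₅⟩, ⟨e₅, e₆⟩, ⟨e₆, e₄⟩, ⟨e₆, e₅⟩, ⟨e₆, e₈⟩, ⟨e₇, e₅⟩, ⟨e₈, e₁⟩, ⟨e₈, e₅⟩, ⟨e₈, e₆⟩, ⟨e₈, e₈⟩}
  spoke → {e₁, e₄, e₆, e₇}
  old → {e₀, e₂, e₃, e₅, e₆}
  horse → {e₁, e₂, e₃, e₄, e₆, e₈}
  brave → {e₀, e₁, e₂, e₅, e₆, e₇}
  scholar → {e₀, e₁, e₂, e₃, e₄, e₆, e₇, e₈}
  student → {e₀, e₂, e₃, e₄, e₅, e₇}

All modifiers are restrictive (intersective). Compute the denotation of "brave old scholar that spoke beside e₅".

{e₆}

⟦that spoke⟧ = ⟦spoke⟧ = {e₁, e₄, e₆, e₇}
⟦beside e₅⟧ = {x : ⟨x, e₅⟩ ∈ ⟦beside⟧} = {e₀, e₁, e₄, e₅, e₆, e₇, e₈}
⟦scholar⟧ = {e₀, e₁, e₂, e₃, e₄, e₆, e₇, e₈}
… ∩ ⟦that spoke⟧ = {e₀, e₁, e₂, e₃, e₄, e₆, e₇, e₈} ∩ {e₁, e₄, e₆, e₇} = {e₁, e₄, e₆, e₇}
… ∩ ⟦beside e₅⟧ = {e₁, e₄, e₆, e₇} ∩ {e₀, e₁, e₄, e₅, e₆, e₇, e₈} = {e₁, e₄, e₆, e₇}
… ∩ ⟦brave⟧ = {e₁, e₄, e₆, e₇} ∩ {e₀, e₁, e₂, e₅, e₆, e₇} = {e₁, e₆, e₇}
… ∩ ⟦old⟧ = {e₁, e₆, e₇} ∩ {e₀, e₂, e₃, e₅, e₆} = {e₆}
So ⟦brave old scholar that spoke beside e₅⟧ = {e₆}.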